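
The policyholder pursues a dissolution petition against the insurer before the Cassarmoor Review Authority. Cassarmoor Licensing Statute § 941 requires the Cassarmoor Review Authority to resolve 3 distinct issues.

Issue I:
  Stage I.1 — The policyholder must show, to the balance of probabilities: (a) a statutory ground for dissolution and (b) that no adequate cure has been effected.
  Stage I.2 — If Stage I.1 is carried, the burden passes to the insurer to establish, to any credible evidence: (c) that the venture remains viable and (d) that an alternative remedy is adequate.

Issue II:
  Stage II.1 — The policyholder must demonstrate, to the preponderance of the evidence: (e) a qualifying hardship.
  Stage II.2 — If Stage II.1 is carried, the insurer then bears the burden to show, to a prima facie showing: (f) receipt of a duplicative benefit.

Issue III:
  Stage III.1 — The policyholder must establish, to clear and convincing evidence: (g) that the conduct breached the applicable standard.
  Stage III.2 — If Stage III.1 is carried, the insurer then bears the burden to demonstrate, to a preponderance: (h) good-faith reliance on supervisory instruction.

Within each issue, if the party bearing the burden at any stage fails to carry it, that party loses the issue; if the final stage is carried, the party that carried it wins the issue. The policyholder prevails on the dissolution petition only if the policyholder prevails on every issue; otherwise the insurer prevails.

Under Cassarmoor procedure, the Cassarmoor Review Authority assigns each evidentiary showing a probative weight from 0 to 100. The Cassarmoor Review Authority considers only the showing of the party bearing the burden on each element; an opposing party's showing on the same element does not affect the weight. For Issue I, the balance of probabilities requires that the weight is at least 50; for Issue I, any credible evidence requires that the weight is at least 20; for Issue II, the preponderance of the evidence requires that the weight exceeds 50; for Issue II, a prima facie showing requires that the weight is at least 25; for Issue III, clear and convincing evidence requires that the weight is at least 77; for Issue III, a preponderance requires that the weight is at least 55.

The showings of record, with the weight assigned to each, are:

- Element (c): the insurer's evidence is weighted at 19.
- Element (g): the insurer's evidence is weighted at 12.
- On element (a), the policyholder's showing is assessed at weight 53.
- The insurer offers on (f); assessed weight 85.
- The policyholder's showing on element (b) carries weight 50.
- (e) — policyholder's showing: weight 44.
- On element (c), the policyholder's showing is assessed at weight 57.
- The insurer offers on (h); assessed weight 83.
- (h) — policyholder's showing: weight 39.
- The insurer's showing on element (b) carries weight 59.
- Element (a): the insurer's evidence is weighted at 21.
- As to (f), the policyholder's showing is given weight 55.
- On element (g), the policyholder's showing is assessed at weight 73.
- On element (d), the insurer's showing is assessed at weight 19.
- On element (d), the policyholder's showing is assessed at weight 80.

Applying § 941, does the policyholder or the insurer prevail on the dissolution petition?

— Issue I —
Stage I.1 — burden on policyholder; standard: the balance of probabilities (weight is at least 50).
    (a): 53 (insurer's 21 disregarded) ≥ 50 [met]
    (b): 50 (insurer's 59 disregarded) ≥ 50 [met]
  Stage I.1 is satisfied; the onus moves to the insurer.
Stage I.2 — burden on insurer; standard: any credible evidence (weight is at least 20).
    (c): 19 (policyholder's 57 disregarded) < 20 [not met]
    (d): 19 (policyholder's 80 disregarded) < 20 [not met]
  Stage I.2 not carried; the insurer fails its burden.
The policyholder prevails on this issue.
— Issue II —
At Stage II.1 the policyholder must meet the preponderance of the evidence (weight exceeds 50): on (e) the weight is 44, which does not exceed 50, so (e) does not meet the standard.
  Not every element is met, so the policyholder fails to carry Stage II.1.
So the insurer prevails on this issue.
— Issue III —
Stage III.1 (policyholder, clear and convincing evidence, weight is at least 77): (g) 73 (insurer's 12 disregarded) < 77 — fails.
  Not every element is met, so the policyholder fails to carry Stage III.1.
The insurer prevails on this issue.
Per-issue: Issue I → policyholder; Issue II → insurer; Issue III → insurer. The policyholder must prevail on every issue; overall, the insurer prevails.

insurer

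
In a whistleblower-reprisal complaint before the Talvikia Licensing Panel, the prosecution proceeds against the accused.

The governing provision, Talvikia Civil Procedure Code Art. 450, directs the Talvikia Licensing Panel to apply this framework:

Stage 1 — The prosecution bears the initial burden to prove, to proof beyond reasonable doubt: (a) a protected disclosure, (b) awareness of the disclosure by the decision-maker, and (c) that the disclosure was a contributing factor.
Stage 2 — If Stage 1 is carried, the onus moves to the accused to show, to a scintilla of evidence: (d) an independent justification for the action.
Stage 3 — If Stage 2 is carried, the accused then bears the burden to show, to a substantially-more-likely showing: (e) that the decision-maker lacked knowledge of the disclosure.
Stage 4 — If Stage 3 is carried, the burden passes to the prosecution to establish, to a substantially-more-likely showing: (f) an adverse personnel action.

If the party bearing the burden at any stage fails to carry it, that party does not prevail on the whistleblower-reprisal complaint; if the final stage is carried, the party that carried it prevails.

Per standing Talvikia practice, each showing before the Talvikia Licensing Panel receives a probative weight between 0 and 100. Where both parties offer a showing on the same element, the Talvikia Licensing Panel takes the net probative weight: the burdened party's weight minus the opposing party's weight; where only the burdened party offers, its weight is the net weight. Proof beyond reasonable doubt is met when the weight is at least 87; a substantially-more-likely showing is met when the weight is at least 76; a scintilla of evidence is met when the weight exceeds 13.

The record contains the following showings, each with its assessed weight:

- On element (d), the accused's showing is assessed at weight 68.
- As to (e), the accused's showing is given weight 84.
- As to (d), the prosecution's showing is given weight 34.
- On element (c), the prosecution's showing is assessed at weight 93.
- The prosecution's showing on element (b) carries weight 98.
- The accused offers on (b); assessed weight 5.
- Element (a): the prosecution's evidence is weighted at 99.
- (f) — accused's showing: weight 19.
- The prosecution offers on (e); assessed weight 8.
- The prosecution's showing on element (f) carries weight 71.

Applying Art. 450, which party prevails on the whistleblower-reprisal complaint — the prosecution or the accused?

At Stage 1 the prosecution must meet proof beyond reasonable doubt (weight is at least 87): on (a) the weight is 99, ≥ 87, so (a) meets the standard; on (b) the weight is 98 less the opposing 5 gives net 93, which does reach 87, so (b) meets the standard; on (c) the weight is 93, which does reach 87, so (c) meets the standard.
  The prosecution carries Stage 1; the accused now bears the burden.
At Stage 2 the accused must meet a scintilla of evidence (weight exceeds 13): on (d) the weight is 68 less the opposing 34 gives net 34, > 13, so (d) meets the standard.
  All elements met. The accused retains the burden for Stage 3.
At Stage 3 the accused must meet a substantially-more-likely showing (weight is at least 76): on (e) the weight is 84 less the opposing 8 gives net 76, which does reach 76, so (e) meets the standard.
  Stage 3 is satisfied; the onus moves to the prosecution.
At Stage 4 the prosecution must meet a substantially-more-likely showing (weight is at least 76): on (f) the weight is 71 less the opposing 19 gives net 52, < 76, so (f) does not meet the standard.
  Stage 4 not carried; the prosecution fails its burden.
The analysis ends at Stage 4; the accused prevails.

accused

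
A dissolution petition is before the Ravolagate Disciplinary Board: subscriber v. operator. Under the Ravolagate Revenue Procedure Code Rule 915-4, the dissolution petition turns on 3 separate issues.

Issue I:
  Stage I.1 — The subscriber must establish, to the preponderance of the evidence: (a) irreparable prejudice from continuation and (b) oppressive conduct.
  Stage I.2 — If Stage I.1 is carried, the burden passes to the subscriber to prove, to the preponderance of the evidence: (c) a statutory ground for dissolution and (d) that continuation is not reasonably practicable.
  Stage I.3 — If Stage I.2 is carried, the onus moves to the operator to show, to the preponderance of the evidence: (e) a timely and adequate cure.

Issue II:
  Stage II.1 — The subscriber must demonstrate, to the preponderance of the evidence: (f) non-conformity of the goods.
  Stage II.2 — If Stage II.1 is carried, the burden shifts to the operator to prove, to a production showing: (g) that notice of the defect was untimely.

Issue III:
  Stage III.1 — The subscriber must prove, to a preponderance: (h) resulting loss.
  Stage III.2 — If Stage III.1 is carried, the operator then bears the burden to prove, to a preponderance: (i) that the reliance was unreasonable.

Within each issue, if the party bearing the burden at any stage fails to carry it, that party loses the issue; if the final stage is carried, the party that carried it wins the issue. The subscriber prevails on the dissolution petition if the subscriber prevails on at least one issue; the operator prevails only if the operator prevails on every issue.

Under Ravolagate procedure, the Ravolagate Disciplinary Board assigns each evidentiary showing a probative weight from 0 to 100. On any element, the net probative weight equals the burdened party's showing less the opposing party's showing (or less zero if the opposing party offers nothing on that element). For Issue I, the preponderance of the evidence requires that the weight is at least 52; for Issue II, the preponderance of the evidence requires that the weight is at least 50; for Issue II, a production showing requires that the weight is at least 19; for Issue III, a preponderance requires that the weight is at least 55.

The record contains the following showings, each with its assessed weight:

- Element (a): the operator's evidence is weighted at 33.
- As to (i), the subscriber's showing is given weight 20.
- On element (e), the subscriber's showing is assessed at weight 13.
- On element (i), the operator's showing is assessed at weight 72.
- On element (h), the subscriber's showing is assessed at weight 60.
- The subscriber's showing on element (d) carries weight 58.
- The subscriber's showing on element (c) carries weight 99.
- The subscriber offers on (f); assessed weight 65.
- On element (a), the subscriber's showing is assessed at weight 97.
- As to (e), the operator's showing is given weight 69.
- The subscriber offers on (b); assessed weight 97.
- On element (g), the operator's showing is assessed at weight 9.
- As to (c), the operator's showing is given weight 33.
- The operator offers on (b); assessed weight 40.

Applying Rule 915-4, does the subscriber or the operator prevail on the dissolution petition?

subscriber

— Issue I —
Stage I.1 — burden on subscriber; standard: the preponderance of the evidence (weight is at least 52).
    (a): 97 − 33 = 64 ≥ 52 [met]
    (b): 97 − 40 = 57 ≥ 52 [met]
  All elements met. The subscriber retains the burden for Stage I.2.
Stage I.2 — burden on subscriber; standard: the preponderance of the evidence (weight is at least 52).
    (c): 99 − 33 = 66 ≥ 52 [met]
    (d): 58 ≥ 52 [met]
  Stage I.2 carried; the burden shifts to the operator.
Stage I.3 — burden on operator; standard: the preponderance of the evidence (weight is at least 52).
    (e): 69 − 13 = 56 ≥ 52 [met]
  Stage I.3 carried; the final stage is satisfied.
With every stage satisfied, the operator prevails on this issue.
— Issue II —
Stage II.1 — burden on subscriber; standard: the preponderance of the evidence (weight is at least 50).
    (f): 65 ≥ 50 [met]
  Stage II.1 is satisfied; the onus moves to the operator.
Stage II.2 — burden on operator; standard: a production showing (weight is at least 19).
    (g): 9 < 19 [not met]
  Stage II.2 not carried; the operator fails its burden.
So the subscriber prevails on this issue.
— Issue III —
Stage III.1 (subscriber, a preponderance, weight is at least 55): (h) 60 ≥ 55 — meets.
  Stage III.1 is satisfied; the onus moves to the operator.
Stage III.2 (operator, a preponderance, weight is at least 55): (i) net 72−20=52 < 55 — fails.
  Not every element is met, so the operator fails to carry Stage III.2.
The subscriber prevails on this issue.
Per-issue: Issue I → operator; Issue II → subscriber; Issue III → subscriber. The subscriber must prevail on at least one issue; overall, the subscriber prevails.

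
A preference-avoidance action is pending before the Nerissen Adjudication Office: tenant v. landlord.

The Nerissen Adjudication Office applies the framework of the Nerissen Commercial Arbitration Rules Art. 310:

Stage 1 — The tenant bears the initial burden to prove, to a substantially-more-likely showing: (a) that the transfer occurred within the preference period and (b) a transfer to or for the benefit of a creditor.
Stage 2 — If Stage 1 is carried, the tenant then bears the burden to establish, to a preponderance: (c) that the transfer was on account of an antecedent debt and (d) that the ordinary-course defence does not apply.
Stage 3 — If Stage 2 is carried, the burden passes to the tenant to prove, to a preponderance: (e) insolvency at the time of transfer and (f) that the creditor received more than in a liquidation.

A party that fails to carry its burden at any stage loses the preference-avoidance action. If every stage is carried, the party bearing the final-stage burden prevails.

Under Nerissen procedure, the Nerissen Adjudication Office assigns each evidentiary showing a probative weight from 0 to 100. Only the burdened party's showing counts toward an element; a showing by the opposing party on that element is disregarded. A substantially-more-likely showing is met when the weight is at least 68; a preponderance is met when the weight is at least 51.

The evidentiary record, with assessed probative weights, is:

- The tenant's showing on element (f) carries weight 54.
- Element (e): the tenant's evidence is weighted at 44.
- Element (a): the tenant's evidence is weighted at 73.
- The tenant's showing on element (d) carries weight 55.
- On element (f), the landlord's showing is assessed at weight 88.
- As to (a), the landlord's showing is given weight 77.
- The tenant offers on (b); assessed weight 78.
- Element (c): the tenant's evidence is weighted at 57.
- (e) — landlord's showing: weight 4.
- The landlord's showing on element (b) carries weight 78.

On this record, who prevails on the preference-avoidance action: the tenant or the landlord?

Stage 1 (tenant, a substantially-more-likely showing, weight is at least 68): (a) 73 (landlord's 77 disregarded) ≥ 68 — meets; (b) 78 (landlord's 78 disregarded) ≥ 68 — meets.
  All elements met. The tenant retains the burden for Stage 2.
Stage 2 (tenant, a preponderance, weight is at least 51): (c) 57 ≥ 51 — meets; (d) 55 ≥ 51 — meets.
  All elements met. The tenant retains the burden for Stage 3.
Stage 3 (tenant, a preponderance, weight is at least 51): (e) 44 (landlord's 4 disregarded) < 51 — fails; (f) 54 (landlord's 88 disregarded) ≥ 51 — meets.
  Stage 3 not carried; the tenant fails its burden.
The analysis ends at Stage 3; the landlord prevails.

landlord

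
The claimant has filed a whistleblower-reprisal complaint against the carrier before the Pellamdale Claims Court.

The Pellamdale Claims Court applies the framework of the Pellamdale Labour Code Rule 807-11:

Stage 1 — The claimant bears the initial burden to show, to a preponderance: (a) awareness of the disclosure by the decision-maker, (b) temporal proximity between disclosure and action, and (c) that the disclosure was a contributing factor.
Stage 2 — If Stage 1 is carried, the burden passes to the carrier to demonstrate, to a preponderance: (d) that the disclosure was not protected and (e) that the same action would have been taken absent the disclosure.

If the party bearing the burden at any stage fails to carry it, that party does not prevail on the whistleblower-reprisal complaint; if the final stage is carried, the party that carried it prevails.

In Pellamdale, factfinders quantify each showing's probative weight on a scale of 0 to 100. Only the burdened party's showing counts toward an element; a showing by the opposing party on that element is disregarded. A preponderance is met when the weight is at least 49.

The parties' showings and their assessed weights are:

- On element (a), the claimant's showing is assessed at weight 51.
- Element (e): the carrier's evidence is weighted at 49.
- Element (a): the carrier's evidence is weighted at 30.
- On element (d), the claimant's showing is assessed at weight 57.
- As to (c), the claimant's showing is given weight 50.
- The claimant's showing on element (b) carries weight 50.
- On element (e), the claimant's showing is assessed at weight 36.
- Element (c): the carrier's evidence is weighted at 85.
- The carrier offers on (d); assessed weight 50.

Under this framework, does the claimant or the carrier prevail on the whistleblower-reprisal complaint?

carrier

Stage 1 — burden on claimant; standard: a preponderance (weight is at least 49).
    (a): 51 (carrier's 30 disregarded) ≥ 49 [met]
    (b): 50 ≥ 49 [met]
    (c): 50 (carrier's 85 disregarded) ≥ 49 [met]
  Stage 1 is satisfied; the onus moves to the carrier.
Stage 2 — burden on carrier; standard: a preponderance (weight is at least 49).
    (d): 50 (claimant's 57 disregarded) ≥ 49 [met]
    (e): 49 (claimant's 36 disregarded) ≥ 49 [met]
  All elements met at the final stage.
All stages carried — the carrier prevails.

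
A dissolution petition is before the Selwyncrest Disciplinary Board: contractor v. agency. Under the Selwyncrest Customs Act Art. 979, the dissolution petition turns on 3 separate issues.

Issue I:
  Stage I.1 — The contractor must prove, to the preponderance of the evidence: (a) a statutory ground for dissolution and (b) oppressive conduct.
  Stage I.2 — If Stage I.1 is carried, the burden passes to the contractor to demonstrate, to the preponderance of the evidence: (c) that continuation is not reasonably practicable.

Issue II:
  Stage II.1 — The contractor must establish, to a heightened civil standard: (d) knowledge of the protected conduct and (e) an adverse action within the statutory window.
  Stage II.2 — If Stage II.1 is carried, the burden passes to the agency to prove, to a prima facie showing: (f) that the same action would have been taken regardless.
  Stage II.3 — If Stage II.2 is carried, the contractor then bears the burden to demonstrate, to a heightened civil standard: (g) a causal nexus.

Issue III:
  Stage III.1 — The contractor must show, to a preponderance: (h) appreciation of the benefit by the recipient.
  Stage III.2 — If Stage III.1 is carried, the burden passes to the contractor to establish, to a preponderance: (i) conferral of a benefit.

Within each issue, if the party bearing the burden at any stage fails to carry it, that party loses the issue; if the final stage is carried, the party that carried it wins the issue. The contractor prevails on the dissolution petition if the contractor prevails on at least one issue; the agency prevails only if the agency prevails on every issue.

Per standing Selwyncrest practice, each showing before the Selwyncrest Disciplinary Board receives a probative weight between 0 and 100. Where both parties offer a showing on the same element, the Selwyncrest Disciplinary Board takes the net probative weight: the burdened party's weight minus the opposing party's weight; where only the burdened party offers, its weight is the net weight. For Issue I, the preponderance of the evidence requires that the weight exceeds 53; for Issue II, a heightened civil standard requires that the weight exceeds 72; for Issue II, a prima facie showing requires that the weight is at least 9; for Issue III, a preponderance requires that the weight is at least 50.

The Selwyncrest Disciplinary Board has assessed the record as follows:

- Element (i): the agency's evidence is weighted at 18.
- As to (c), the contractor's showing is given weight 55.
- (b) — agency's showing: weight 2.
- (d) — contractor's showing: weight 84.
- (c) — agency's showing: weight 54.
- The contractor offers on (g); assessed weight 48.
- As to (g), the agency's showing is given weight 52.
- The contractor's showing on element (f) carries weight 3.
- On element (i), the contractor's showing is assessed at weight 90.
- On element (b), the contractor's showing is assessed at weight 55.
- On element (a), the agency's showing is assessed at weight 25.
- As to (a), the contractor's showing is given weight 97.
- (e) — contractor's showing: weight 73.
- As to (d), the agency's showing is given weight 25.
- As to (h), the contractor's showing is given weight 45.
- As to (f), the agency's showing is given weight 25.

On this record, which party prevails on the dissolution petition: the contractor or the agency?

— Issue I —
Stage I.1 (contractor, the preponderance of the evidence, weight exceeds 53): (a) net 97−25=72 > 53 — meets; (b) net 55−2=53 ≤ 53 — fails.
  The contractor does not carry Stage I.1.
The agency prevails on this issue.
— Issue II —
At Stage II.1 the contractor must meet a heightened civil standard (weight exceeds 72): on (d) the weight is 84 less the opposing 25 gives net 59, which does not exceed 72, so (d) does not meet the standard; on (e) the weight is 73, > 72, so (e) meets the standard.
  Stage II.1 not carried; the contractor fails its burden.
The analysis ends at Stage II.1; the agency prevails on this issue.
— Issue III —
At Stage III.1 the contractor must meet a preponderance (weight is at least 50): on (h) the weight is 45, < 50, so (h) does not meet the standard.
  Not every element is met, so the contractor fails to carry Stage III.1.
The analysis ends at Stage III.1; the agency prevails on this issue.
Per-issue: Issue I → agency; Issue II → agency; Issue III → agency. The contractor must prevail on at least one issue; overall, the agency prevails.

agency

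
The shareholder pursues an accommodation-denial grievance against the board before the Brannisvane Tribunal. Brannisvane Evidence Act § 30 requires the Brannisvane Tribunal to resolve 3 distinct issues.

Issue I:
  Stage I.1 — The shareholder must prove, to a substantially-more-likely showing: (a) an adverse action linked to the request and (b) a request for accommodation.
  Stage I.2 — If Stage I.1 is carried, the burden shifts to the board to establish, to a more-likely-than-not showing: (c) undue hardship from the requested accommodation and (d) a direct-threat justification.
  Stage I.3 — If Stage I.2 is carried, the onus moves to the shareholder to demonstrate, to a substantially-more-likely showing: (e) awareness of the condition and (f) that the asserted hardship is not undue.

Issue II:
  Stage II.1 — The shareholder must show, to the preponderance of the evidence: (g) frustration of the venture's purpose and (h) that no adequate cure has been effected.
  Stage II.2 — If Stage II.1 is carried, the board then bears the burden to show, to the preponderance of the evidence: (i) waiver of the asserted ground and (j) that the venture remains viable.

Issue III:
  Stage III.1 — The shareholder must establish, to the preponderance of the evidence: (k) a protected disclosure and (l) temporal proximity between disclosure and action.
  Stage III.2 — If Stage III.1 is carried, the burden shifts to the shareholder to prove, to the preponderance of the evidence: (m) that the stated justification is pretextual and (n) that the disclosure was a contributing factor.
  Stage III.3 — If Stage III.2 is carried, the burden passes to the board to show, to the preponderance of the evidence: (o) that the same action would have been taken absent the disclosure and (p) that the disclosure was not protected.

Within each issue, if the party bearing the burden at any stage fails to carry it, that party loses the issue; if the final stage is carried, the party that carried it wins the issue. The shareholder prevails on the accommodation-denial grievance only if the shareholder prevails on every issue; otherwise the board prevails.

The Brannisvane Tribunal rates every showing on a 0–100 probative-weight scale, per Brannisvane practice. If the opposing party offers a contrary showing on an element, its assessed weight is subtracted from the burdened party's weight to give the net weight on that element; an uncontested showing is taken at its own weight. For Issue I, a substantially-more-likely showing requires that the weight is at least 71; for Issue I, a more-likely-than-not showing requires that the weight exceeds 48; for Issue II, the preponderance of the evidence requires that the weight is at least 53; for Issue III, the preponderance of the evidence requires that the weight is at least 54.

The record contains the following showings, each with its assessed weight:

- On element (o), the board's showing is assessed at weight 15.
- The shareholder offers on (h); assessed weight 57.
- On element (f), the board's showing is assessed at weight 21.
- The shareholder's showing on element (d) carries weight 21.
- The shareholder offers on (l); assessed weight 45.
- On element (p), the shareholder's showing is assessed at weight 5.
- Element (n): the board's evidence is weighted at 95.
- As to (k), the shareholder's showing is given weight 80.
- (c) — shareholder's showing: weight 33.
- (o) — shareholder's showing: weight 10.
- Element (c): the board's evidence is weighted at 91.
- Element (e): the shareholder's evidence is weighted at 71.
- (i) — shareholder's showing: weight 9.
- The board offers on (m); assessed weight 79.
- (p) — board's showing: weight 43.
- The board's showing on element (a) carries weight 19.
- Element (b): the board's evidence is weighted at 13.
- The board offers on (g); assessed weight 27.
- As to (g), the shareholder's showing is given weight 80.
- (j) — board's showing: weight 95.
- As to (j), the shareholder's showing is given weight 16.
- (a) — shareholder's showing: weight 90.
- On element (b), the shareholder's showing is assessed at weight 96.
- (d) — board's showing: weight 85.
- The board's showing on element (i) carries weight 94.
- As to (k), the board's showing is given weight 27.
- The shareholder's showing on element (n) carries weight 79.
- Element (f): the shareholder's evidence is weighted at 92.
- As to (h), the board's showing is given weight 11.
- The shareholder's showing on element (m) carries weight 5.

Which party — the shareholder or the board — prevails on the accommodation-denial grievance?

board

— Issue I —
Stage I.1 (shareholder, a substantially-more-likely showing, weight is at least 71): (a) net 90−19=71 ≥ 71 — meets; (b) net 96−13=83 ≥ 71 — meets.
  Stage I.1 carried; the burden shifts to the board.
Stage I.2 (board, a more-likely-than-not showing, weight exceeds 48): (c) net 91−33=58 > 48 — meets; (d) net 85−21=64 > 48 — meets.
  The board carries Stage I.2; the shareholder now bears the burden.
Stage I.3 (shareholder, a substantially-more-likely showing, weight is at least 71): (e) 71 ≥ 71 — meets; (f) net 92−21=71 ≥ 71 — meets.
  All elements met at the final stage.
With every stage satisfied, the shareholder prevails on this issue.
— Issue II —
At Stage II.1 the shareholder must meet the preponderance of the evidence (weight is at least 53): on (g) the weight is 80 less the opposing 27 gives net 53, which does reach 53, so (g) meets the standard; on (h) the weight is 57 less the opposing 11 gives net 46, which does not reach 53, so (h) does not meet the standard.
  Not every element is met, so the shareholder fails to carry Stage II.1.
So the board prevails on this issue.
— Issue III —
Stage III.1 (shareholder, the preponderance of the evidence, weight is at least 54): (k) net 80−27=53 < 54 — fails; (l) 45 < 54 — fails.
  The shareholder does not carry Stage III.1.
The board prevails on this issue.
Per-issue: Issue I → shareholder; Issue II → board; Issue III → board. The shareholder must prevail on every issue; overall, the board prevails.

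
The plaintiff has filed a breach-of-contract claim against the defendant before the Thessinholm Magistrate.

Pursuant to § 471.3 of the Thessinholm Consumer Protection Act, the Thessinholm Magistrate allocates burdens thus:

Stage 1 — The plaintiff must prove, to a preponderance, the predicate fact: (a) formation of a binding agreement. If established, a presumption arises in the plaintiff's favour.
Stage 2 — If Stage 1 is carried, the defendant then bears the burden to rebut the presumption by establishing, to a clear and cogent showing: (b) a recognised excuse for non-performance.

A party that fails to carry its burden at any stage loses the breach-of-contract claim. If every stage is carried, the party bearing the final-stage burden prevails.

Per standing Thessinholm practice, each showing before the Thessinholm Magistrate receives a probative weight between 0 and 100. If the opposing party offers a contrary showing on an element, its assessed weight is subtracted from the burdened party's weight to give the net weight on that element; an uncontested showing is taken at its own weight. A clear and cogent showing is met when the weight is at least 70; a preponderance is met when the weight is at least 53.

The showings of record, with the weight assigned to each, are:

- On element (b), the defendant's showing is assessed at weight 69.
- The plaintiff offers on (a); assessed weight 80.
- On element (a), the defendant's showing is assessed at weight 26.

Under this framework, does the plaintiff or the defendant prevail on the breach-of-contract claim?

Stage 1 — burden on plaintiff; standard: a preponderance (weight is at least 53).
    (a): 80 − 26 = 54 ≥ 53 [met]
  Stage 1 is satisfied; the onus moves to the defendant.
Stage 2 — burden on defendant; standard: a clear and cogent showing (weight is at least 70).
    (b): 69 < 70 [not met]
  Stage 2 not carried; the defendant fails its burden.
The analysis ends at Stage 2; the plaintiff prevails.

plaintiff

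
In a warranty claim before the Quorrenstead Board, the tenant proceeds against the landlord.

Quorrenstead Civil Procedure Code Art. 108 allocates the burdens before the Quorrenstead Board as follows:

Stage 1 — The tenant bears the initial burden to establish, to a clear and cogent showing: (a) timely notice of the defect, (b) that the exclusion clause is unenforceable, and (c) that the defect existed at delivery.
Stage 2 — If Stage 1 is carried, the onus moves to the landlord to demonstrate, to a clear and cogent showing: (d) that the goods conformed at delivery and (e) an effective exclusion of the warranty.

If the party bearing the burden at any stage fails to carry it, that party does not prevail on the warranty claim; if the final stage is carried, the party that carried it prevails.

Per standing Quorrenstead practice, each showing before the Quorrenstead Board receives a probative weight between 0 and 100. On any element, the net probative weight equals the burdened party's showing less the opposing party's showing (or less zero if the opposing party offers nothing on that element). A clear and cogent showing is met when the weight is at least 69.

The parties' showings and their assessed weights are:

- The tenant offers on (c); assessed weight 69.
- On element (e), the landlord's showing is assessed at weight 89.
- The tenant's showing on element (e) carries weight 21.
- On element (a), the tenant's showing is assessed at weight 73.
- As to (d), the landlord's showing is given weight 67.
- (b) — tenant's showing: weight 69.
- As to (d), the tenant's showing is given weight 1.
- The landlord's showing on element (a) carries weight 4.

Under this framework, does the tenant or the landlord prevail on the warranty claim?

tenant

Stage 1 — burden on tenant; standard: a clear and cogent showing (weight is at least 69).
    (a): 73 − 4 = 69 ≥ 69 [met]
    (b): 69 ≥ 69 [met]
    (c): 69 ≥ 69 [met]
  Stage 1 is satisfied; the onus moves to the landlord.
Stage 2 — burden on landlord; standard: a clear and cogent showing (weight is at least 69).
    (d): 67 − 1 = 66 < 69 [not met]
    (e): 89 − 21 = 68 < 69 [not met]
  The landlord does not carry Stage 2.
The tenant prevails.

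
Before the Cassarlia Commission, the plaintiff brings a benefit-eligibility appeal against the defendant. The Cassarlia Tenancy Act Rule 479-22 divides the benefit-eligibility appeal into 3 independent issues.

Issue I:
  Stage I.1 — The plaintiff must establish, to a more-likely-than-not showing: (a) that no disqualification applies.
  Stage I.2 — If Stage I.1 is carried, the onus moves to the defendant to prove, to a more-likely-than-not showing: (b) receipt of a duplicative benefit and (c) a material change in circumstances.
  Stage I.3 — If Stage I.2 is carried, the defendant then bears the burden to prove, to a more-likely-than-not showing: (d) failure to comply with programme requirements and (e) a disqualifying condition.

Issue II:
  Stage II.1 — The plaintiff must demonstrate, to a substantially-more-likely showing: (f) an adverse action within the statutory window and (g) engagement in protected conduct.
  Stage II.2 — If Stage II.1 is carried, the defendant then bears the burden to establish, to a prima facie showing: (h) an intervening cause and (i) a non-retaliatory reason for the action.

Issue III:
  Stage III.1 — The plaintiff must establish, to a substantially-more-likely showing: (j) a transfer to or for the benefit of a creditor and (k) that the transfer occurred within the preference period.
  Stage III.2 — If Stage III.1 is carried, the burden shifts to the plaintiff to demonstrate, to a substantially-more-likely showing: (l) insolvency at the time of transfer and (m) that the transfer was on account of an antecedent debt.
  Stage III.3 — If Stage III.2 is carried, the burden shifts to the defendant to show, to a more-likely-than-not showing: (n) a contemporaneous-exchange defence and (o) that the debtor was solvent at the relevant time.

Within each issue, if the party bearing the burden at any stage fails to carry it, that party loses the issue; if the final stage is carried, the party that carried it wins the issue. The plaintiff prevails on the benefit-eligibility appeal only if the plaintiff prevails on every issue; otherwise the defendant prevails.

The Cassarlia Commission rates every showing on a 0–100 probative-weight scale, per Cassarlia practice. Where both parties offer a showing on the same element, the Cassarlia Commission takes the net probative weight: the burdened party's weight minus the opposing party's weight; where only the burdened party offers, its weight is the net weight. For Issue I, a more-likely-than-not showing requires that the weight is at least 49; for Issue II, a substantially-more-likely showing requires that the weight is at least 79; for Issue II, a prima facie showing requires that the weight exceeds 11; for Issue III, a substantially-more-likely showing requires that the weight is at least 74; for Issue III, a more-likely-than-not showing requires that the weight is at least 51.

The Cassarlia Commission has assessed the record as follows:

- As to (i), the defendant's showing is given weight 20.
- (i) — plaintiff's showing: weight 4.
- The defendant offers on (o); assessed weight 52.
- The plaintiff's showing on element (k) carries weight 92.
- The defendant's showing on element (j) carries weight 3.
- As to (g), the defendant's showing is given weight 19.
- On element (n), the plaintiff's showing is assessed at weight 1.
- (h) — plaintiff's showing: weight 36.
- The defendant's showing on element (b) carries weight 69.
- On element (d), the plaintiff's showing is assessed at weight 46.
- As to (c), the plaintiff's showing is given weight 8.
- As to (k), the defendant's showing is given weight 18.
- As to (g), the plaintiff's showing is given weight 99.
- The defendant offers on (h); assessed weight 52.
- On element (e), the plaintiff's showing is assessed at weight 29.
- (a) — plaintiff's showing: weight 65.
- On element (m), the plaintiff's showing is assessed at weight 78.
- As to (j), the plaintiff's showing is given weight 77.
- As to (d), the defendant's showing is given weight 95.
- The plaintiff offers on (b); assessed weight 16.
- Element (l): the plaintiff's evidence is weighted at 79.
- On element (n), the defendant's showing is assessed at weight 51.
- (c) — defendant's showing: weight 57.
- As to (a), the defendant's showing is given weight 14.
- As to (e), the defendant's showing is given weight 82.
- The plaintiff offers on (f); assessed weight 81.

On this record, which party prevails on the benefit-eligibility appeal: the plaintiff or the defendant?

— Issue I —
Stage I.1 — burden on plaintiff; standard: a more-likely-than-not showing (weight is at least 49).
    (a): 65 − 14 = 51 ≥ 49 [met]
  Stage I.1 carried; the burden shifts to the defendant.
Stage I.2 — burden on defendant; standard: a more-likely-than-not showing (weight is at least 49).
    (b): 69 − 16 = 53 ≥ 49 [met]
    (c): 57 − 8 = 49 ≥ 49 [met]
  Stage I.2 is satisfied; the defendant continues to bear the burden.
Stage I.3 — burden on defendant; standard: a more-likely-than-not showing (weight is at least 49).
    (d): 95 − 46 = 49 ≥ 49 [met]
    (e): 82 − 29 = 53 ≥ 49 [met]
  Stage I.3 carried; the final stage is satisfied.
All stages carried — the defendant prevails on this issue.
— Issue II —
Stage II.1 (plaintiff, a substantially-more-likely showing, weight is at least 79): (f) 81 ≥ 79 — meets; (g) net 99−19=80 ≥ 79 — meets.
  The plaintiff carries Stage II.1; the defendant now bears the burden.
Stage II.2 (defendant, a prima facie showing, weight exceeds 11): (h) net 52−36=16 > 11 — meets; (i) net 20−4=16 > 11 — meets.
  The defendant carries the last stage.
All stages carried — the defendant prevails on this issue.
— Issue III —
At Stage III.1 the plaintiff must meet a substantially-more-likely showing (weight is at least 74): on (j) the weight is 77 less the opposing 3 gives net 74, ≥ 74, so (j) meets the standard; on (k) the weight is 92 less the opposing 18 gives net 74, ≥ 74, so (k) meets the standard.
  Stage III.1 carried; the burden remains with the plaintiff.
At Stage III.2 the plaintiff must meet a substantially-more-likely showing (weight is at least 74): on (l) the weight is 79, ≥ 74, so (l) meets the standard; on (m) the weight is 78, ≥ 74, so (m) meets the standard.
  Stage III.2 carried; the burden shifts to the defendant.
At Stage III.3 the defendant must meet a more-likely-than-not showing (weight is at least 51): on (n) the weight is 51 less the opposing 1 gives net 50, < 51, so (n) does not meet the standard; on (o) the weight is 52, which does reach 51, so (o) meets the standard.
  Not every element is met, so the defendant fails to carry Stage III.3.
So the plaintiff prevails on this issue.
Per-issue: Issue I → defendant; Issue II → defendant; Issue III → plaintiff. The plaintiff must prevail on every issue; overall, the defendant prevails.

defendant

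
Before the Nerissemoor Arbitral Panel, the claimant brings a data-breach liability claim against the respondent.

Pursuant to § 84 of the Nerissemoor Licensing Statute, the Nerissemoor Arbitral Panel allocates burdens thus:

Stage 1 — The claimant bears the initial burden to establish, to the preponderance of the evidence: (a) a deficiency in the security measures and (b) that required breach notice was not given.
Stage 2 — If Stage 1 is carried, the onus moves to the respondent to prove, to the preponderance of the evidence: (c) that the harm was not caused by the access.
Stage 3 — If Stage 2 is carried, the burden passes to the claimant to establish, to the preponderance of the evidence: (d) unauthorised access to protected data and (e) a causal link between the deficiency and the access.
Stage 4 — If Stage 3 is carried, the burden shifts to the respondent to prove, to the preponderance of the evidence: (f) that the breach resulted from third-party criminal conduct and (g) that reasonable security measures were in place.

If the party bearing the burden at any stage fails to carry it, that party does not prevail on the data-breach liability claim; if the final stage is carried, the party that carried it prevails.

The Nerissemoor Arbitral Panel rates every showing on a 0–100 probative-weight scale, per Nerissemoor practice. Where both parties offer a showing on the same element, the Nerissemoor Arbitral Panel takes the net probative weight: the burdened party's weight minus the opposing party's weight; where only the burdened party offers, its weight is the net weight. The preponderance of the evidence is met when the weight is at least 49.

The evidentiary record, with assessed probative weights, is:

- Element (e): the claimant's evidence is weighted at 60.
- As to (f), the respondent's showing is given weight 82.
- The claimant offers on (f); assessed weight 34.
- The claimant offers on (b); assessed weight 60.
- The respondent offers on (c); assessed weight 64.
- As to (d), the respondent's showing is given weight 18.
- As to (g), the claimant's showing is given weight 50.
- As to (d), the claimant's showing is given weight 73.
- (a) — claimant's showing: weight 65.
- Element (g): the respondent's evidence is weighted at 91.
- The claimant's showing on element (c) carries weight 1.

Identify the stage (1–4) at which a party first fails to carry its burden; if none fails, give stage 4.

At Stage 1 the claimant must meet the preponderance of the evidence (weight is at least 49): on (a) the weight is 65, ≥ 49, so (a) meets the standard; on (b) the weight is 60, which does reach 49, so (b) meets the standard.
  All elements met. The burden passes to the respondent.
At Stage 2 the respondent must meet the preponderance of the evidence (weight is at least 49): on (c) the weight is 64 less the opposing 1 gives net 63, ≥ 49, so (c) meets the standard.
  Stage 2 carried; the burden shifts to the claimant.
At Stage 3 the claimant must meet the preponderance of the evidence (weight is at least 49): on (d) the weight is 73 less the opposing 18 gives net 55, ≥ 49, so (d) meets the standard; on (e) the weight is 60, ≥ 49, so (e) meets the standard.
  Stage 3 is satisfied; the onus moves to the respondent.
At Stage 4 the respondent must meet the preponderance of the evidence (weight is at least 49): on (f) the weight is 82 less the opposing 34 gives net 48, < 49, so (f) does not meet the standard; on (g) the weight is 91 less the opposing 50 gives net 41, < 49, so (g) does not meet the standard.
  Stage 4 not carried; the respondent fails its burden.
The analysis ends at Stage 4; the claimant prevails.

stage 4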